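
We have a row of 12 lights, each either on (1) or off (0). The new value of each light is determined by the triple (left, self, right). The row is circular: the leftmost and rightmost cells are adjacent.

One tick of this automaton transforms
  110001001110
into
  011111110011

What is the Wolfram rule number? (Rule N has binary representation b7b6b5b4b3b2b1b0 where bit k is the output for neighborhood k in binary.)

position 9: 111 → 0  (bit 7 = 0)
position 1: 110 → 1  (bit 6 = 1)
position 11: 101 → 1  (bit 5 = 1)
position 2: 100 → 1  (bit 4 = 1)
position 0: 011 → 0  (bit 3 = 0)
position 5: 010 → 1  (bit 2 = 1)
position 4: 001 → 1  (bit 1 = 1)
position 3: 000 → 1  (bit 0 = 1)
bits b7..b0 = 01110111 = 119

119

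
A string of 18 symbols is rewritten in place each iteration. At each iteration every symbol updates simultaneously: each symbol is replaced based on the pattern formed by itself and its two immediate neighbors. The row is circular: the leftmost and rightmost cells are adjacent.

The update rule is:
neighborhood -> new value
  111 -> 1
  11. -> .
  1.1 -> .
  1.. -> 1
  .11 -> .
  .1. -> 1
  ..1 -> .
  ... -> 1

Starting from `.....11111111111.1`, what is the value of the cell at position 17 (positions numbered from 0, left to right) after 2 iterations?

.

1111..111111111..1
111.1..1111111.1..
position 17 holds .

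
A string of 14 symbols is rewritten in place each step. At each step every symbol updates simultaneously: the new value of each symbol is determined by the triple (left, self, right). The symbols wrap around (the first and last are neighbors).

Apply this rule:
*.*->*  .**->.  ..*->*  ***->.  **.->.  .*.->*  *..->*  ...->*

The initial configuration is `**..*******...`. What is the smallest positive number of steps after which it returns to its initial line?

step 1: ..**.......***
step 2: **..*******...

2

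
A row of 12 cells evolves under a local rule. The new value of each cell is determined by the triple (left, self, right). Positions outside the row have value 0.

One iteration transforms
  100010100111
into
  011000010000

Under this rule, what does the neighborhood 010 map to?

0

At position 0 the neighborhood is 010; the next row has 0 there.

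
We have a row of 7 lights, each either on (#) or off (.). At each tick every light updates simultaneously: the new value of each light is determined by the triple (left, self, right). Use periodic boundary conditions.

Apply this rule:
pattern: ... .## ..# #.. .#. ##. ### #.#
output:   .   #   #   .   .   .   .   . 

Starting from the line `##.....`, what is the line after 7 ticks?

#.....#
.....##
....##.
...##..
..##...
.##....
##.....

##.....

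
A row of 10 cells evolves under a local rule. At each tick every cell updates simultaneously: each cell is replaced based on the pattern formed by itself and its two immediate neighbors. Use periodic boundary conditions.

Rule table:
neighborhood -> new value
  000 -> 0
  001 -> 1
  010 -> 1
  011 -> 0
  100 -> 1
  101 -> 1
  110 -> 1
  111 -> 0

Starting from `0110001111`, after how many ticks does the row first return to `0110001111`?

1011010001
1101111010
0110001111

3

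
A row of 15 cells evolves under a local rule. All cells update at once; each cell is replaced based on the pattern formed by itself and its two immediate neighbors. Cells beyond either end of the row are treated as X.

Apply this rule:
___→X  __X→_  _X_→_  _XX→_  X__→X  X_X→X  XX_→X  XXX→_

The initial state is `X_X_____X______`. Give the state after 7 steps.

XX_XXXXX___XXX_

XX_XXXX__XXXXX_
_XX___XX_____XX
X_XXX__XXXXX___
XX__XX_____XXX_
_XX__XXXXX___XX
X_XX_____XXX___
XX_XXXXX___XXX_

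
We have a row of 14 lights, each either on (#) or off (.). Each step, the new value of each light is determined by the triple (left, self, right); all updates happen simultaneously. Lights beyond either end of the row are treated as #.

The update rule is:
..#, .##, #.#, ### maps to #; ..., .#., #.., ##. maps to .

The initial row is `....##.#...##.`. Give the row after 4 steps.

...##.#...##.#
..##.#...##.##
.##.#...##.###
##.#...##.####

##.#...##.####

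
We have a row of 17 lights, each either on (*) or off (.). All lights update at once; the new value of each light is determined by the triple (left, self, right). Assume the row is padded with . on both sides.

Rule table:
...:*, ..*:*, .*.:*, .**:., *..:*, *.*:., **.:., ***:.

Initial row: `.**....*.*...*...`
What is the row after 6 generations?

*..*****.********
***..............
...**************
***..............  (repeats generation 2; period 2)
generation 6: ***..............

***..............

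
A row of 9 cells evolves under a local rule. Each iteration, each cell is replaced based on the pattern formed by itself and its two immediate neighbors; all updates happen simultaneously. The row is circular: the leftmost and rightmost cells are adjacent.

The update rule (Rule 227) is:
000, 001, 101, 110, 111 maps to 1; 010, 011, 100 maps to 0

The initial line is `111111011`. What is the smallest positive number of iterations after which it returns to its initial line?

111111101
111111110
011111111
101111111
110111111
111011111
111101111
111110111
111111011

9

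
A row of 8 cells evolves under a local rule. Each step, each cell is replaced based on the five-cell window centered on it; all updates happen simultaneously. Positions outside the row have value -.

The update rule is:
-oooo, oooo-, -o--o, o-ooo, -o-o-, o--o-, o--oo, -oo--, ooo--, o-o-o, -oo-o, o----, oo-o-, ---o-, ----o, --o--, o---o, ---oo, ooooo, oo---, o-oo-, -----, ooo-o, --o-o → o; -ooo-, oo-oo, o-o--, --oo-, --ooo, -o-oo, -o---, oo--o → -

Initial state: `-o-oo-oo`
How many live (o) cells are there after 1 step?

6

oo-oo-oo
count of o: 6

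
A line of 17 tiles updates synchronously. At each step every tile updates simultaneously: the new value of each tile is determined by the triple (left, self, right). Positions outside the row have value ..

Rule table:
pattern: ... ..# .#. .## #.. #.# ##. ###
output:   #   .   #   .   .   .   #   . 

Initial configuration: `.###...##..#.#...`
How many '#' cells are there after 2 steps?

...#.#..#..#.#.##
##.#.#..#..#.#..#
count of #: 8

8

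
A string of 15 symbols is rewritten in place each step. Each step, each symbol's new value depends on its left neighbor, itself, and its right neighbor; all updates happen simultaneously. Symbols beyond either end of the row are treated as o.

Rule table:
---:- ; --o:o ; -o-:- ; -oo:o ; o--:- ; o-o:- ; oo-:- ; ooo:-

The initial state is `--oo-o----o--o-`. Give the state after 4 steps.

------o--o--oo-

-oo------o--o--
-o------o--o--o
-------o--o--oo
------o--o--oo-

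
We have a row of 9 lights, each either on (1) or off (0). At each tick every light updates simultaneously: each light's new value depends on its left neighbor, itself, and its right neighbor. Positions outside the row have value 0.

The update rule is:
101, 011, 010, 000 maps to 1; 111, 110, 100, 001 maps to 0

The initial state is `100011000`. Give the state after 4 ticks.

101111010

tick 1: 101010011
tick 2: 111110010
tick 3: 100000010
tick 4: 101111010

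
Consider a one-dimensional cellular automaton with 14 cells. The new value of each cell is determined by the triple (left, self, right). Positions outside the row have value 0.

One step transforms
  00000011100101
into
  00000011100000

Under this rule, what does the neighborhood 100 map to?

At position 9 the neighborhood is 100; the next row has 0 there.

0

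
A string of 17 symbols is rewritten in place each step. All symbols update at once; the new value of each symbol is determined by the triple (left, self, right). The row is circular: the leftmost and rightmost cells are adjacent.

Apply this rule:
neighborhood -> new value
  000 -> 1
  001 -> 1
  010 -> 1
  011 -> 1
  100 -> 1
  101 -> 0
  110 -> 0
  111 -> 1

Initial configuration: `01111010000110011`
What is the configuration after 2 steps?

step 1: 01110011111101110
step 2: 11101111111001101

11101111111001101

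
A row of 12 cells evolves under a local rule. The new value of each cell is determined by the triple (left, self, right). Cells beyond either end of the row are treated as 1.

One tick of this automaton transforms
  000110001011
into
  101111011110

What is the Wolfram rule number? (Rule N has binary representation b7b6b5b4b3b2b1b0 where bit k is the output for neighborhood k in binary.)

126

position 11: 111 → 0  (bit 7 = 0)
position 4: 110 → 1  (bit 6 = 1)
position 9: 101 → 1  (bit 5 = 1)
position 0: 100 → 1  (bit 4 = 1)
position 3: 011 → 1  (bit 3 = 1)
position 8: 010 → 1  (bit 2 = 1)
position 2: 001 → 1  (bit 1 = 1)
position 1: 000 → 0  (bit 0 = 0)
bits b7..b0 = 01111110 = 126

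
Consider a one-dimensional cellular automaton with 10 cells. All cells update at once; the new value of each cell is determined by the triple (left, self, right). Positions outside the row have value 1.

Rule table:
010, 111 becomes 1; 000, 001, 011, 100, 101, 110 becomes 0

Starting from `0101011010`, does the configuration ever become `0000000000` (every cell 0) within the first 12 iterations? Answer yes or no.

no

iteration 1: 0101000010
iteration 2: 0101000010  (fixed point — unchanged through iteration 12)
iteration 12 is 0101000010, still not uniform 0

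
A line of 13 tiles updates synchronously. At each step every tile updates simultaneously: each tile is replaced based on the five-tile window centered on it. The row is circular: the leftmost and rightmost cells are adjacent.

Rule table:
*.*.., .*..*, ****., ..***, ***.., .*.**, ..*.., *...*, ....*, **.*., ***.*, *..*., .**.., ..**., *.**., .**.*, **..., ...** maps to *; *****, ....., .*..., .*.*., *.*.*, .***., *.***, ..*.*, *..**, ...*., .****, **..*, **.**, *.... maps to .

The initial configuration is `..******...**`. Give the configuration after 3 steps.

.**...**.****

..*...*******
.**.***....**
.**...**.****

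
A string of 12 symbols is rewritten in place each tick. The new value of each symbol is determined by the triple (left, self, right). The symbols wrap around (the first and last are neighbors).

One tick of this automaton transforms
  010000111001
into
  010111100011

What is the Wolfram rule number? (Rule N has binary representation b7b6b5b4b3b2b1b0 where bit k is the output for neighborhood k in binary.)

15

position 7: 111 → 0  (bit 7 = 0)
position 8: 110 → 0  (bit 6 = 0)
position 0: 101 → 0  (bit 5 = 0)
position 2: 100 → 0  (bit 4 = 0)
position 6: 011 → 1  (bit 3 = 1)
position 1: 010 → 1  (bit 2 = 1)
position 5: 001 → 1  (bit 1 = 1)
position 3: 000 → 1  (bit 0 = 1)
bits b7..b0 = 00001111 = 15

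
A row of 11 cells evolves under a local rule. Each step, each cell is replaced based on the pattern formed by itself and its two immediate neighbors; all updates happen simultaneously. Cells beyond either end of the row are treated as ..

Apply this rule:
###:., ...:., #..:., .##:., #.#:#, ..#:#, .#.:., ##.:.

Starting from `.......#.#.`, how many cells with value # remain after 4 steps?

2

step 1: ......#.#..
step 2: .....#.#...
step 3: ....#.#....
step 4: ...#.#.....
count of #: 2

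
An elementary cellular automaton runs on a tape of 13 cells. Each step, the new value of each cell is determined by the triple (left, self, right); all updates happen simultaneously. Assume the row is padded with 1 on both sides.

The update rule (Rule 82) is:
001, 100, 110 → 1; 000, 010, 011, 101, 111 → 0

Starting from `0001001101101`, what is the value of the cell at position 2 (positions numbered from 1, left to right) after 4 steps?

step 1: 1010110100100
step 2: 1000010011011
step 3: 1100101101000
step 4: 0111000100101
position 2 holds 1

1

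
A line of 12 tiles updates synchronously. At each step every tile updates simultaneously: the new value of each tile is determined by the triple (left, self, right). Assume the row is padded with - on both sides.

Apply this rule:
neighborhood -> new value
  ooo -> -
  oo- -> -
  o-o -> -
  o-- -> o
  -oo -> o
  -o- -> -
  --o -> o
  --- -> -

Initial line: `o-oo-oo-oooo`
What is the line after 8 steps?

--o--o--o---
-o-oo-oo-o--
o--o--o---o-
-oo-oo-o-o-o
oo--o-------
o-oo-o------
--o---o-----
-o-o-o-o----

-o-o-o-o----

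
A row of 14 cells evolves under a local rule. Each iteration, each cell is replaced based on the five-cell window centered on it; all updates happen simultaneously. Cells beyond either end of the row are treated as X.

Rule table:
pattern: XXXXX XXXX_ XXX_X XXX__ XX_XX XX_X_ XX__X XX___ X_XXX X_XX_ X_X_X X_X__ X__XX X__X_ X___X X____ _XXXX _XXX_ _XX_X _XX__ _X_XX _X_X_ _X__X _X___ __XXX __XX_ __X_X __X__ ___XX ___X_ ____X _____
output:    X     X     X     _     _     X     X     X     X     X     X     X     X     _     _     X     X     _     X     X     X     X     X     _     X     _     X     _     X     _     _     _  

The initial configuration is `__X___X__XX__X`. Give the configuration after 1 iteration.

X______XX_XXXX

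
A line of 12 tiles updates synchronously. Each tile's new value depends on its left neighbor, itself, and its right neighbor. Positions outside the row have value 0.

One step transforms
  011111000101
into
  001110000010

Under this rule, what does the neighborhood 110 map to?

0

At position 5 the neighborhood is 110; the next row has 0 there.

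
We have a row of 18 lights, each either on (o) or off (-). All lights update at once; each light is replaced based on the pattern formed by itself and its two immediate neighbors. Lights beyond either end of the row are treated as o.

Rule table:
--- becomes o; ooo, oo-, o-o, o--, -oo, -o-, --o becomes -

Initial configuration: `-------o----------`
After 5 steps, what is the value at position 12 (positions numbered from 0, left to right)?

step 1: -ooooo---oooooooo-
step 2: -------o----------  (repeats step 0; period 2)
step 5: -ooooo---oooooooo-
position 12 holds o

o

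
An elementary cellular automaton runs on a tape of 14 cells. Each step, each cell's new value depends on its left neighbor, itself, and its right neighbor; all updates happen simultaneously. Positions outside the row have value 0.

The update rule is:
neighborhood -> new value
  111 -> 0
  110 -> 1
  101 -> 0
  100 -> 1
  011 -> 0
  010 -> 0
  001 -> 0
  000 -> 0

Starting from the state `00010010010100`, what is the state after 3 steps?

step 1: 00001001000010
step 2: 00000100100001
step 3: 00000010010000

00000010010000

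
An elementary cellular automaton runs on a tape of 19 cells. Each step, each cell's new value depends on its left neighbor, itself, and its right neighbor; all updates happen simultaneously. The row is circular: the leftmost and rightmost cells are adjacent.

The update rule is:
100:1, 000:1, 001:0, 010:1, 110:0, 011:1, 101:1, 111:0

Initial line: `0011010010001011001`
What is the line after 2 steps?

0111100110011001111

1010111011101110101
0111100110011001111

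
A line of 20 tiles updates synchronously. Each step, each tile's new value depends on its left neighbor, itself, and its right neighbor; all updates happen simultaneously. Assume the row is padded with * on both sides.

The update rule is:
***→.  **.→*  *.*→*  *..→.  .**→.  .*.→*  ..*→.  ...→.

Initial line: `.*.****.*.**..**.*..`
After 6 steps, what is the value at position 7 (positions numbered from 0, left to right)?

.

***...****.*...***..
..*......***.....*..
..*........*.....*..
..*........*.....*..  (fixed point — unchanged through step 6)
position 7 holds .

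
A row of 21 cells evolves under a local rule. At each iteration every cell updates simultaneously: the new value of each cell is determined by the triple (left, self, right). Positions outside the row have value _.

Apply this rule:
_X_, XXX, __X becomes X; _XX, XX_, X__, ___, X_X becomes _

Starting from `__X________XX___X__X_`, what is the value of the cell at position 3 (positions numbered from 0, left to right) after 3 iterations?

_

_XX_______X____XX_XX_
X________XX___X______
X_______X____XX______
position 3 holds _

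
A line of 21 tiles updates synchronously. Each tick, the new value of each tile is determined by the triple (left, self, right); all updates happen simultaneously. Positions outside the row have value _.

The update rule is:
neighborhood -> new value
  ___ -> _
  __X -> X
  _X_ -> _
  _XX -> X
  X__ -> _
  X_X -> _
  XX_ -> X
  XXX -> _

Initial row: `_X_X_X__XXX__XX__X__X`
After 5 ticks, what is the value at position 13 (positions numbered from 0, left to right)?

_

X______XX_X_XXX_X__X_
______XXX___X_X___X__
_____XX_X__X_____X___
____XXX___X_____X____
___XX_X__X_____X_____
position 13 holds _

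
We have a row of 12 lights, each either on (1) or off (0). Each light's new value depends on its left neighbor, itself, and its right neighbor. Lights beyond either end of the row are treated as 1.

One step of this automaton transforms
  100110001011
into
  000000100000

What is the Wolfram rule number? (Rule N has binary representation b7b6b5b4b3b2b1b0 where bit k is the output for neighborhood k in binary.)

1

position 11: 111 → 0  (bit 7 = 0)
position 0: 110 → 0  (bit 6 = 0)
position 9: 101 → 0  (bit 5 = 0)
position 1: 100 → 0  (bit 4 = 0)
position 3: 011 → 0  (bit 3 = 0)
position 8: 010 → 0  (bit 2 = 0)
position 2: 001 → 0  (bit 1 = 0)
position 6: 000 → 1  (bit 0 = 1)
bits b7..b0 = 00000001 = 1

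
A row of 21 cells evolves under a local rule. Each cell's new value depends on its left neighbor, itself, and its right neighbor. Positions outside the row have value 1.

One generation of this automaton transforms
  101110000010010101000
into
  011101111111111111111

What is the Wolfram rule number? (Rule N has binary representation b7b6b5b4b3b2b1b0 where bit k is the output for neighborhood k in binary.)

position 3: 111 → 1  (bit 7 = 1)
position 0: 110 → 0  (bit 6 = 0)
position 1: 101 → 1  (bit 5 = 1)
position 5: 100 → 1  (bit 4 = 1)
position 2: 011 → 1  (bit 3 = 1)
position 10: 010 → 1  (bit 2 = 1)
position 9: 001 → 1  (bit 1 = 1)
position 6: 000 → 1  (bit 0 = 1)
bits b7..b0 = 10111111 = 191

191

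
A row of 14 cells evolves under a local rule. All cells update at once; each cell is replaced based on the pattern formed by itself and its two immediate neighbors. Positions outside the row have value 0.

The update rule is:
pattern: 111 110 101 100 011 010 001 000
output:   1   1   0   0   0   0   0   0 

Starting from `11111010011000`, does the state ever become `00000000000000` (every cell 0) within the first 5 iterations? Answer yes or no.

yes

01111000001000
00111000000000
00011000000000
00001000000000
00000000000000
all cells are 0 at iteration 5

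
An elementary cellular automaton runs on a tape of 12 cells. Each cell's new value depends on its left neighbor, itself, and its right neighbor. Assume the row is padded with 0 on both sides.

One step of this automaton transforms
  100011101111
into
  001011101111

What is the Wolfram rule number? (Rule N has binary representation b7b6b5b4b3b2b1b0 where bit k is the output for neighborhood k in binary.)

position 5: 111 → 1  (bit 7 = 1)
position 6: 110 → 1  (bit 6 = 1)
position 7: 101 → 0  (bit 5 = 0)
position 1: 100 → 0  (bit 4 = 0)
position 4: 011 → 1  (bit 3 = 1)
position 0: 010 → 0  (bit 2 = 0)
position 3: 001 → 0  (bit 1 = 0)
position 2: 000 → 1  (bit 0 = 1)
bits b7..b0 = 11001001 = 201

201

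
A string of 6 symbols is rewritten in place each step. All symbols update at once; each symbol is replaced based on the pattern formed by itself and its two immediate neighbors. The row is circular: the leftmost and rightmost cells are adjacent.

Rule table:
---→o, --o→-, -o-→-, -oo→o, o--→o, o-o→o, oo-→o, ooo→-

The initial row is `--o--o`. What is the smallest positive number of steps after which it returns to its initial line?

step 1: o--o--
step 2: -o--o-
step 3: --o--o

3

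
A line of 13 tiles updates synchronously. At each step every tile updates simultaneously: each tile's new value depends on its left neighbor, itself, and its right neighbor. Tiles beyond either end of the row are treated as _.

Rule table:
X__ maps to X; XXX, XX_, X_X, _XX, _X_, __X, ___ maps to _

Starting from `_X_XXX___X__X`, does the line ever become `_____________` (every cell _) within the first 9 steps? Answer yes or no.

yes

______X___X__
_______X___X_
________X___X
_________X___
__________X__
___________X_
____________X
_____________
all cells are _ at step 8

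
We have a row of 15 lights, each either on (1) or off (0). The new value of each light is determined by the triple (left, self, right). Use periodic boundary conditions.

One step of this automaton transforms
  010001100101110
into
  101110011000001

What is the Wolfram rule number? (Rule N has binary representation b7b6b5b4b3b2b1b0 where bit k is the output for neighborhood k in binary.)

position 12: 111 → 0  (bit 7 = 0)
position 6: 110 → 0  (bit 6 = 0)
position 10: 101 → 0  (bit 5 = 0)
position 2: 100 → 1  (bit 4 = 1)
position 5: 011 → 0  (bit 3 = 0)
position 1: 010 → 0  (bit 2 = 0)
position 0: 001 → 1  (bit 1 = 1)
position 3: 000 → 1  (bit 0 = 1)
bits b7..b0 = 00010011 = 19

19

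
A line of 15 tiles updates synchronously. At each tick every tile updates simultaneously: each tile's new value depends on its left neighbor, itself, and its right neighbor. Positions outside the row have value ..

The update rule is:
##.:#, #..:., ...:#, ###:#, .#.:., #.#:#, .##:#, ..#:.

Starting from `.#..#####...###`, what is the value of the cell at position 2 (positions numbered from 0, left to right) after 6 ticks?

tick 1: ....#####.#.###
tick 2: ###.######.####
tick 3: ###############
tick 4: ###############  (fixed point — unchanged through tick 6)
position 2 holds #

#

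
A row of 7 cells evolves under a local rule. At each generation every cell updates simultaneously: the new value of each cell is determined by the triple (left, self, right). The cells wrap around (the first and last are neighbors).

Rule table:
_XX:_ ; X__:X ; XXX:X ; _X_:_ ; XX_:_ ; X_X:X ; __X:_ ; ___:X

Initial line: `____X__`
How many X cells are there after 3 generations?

XXX__XX
XX_X__X
X_X_X__
count of X: 3

3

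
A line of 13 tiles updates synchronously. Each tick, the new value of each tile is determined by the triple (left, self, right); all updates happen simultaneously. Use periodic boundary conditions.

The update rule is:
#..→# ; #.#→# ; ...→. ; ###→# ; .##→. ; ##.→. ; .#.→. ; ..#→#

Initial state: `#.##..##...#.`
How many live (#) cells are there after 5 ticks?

6

tick 1: .#..##..#.#.#
tick 2: #.##..##.#.#.
tick 3: .#..##..#.#.#  (repeats tick 1; period 2)
tick 5: .#..##..#.#.#
count of #: 6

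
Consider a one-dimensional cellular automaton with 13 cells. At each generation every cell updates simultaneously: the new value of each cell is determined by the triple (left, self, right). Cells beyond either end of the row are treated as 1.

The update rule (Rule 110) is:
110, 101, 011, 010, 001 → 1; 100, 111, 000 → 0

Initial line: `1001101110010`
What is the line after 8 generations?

0011100011110

1011111010111
1110001111100
0010011000101
0110111001111
1111101011000
0000111111001
0001100001011
0011100011110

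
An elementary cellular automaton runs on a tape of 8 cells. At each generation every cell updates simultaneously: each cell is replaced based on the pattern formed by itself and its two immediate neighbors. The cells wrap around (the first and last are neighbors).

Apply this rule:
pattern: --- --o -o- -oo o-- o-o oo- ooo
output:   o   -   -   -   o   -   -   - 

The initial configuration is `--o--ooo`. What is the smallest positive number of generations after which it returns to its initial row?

16

generation 1: o--o----
generation 2: -o--ooo-
generation 3: --o----o
generation 4: o--ooo--
generation 5: -o----o-
generation 6: --ooo--o
generation 7: o----o--
generation 8: -ooo--o-
generation 9: ----o--o
generation 10: ooo--o--
generation 11: ---o--o-
generation 12: oo--o--o
generation 13: --o--o--
generation 14: o--o--oo
generation 15: -o--o---
generation 16: --o--ooo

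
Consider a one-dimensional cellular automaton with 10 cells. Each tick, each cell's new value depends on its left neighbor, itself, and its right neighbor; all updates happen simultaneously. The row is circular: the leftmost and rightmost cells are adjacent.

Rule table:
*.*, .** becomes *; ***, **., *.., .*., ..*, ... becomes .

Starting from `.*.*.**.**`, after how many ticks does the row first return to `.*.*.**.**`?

tick 1: *.*.**.**.
tick 2: .*.**.**.*
tick 3: *.**.**.*.
tick 4: .**.**.*.*
tick 5: **.**.*.*.
tick 6: *.**.*.*.*
tick 7: .**.*.*.**
tick 8: **.*.*.**.
tick 9: *.*.*.**.*
tick 10: .*.*.**.**

10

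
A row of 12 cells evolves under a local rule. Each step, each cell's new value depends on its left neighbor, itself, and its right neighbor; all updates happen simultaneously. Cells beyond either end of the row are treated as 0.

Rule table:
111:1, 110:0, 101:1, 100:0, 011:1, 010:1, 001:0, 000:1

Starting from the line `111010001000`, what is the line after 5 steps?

101111110001

step 1: 110110101011
step 2: 101101111110
step 3: 111011111100
step 4: 110111111001
step 5: 101111110001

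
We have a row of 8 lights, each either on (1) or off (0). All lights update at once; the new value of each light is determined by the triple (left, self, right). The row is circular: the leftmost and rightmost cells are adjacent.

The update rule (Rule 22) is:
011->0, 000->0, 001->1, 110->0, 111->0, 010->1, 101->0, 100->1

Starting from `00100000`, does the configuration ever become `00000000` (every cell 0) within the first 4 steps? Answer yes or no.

yes

01110000
10001000
11011101
00000000
all cells are 0 at step 4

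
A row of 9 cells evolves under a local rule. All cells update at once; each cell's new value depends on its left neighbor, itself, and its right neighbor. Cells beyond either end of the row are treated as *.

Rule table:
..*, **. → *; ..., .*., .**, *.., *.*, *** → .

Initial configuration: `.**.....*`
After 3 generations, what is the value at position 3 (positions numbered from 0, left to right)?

generation 1: ..*....*.
generation 2: .*....*..
generation 3: .....*..*
position 3 holds .

.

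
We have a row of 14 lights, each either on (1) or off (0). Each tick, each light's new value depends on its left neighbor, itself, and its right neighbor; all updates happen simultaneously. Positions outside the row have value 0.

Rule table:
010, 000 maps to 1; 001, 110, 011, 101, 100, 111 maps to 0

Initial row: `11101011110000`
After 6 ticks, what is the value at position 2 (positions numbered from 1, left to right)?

00001000000111
11101011110000  (repeats tick 0; period 2)
tick 6: 11101011110000
position 2 holds 1

1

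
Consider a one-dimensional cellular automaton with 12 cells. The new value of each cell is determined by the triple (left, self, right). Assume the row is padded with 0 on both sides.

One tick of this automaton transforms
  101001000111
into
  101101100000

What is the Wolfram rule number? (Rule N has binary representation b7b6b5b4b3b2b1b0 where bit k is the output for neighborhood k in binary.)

20

position 10: 111 → 0  (bit 7 = 0)
position 11: 110 → 0  (bit 6 = 0)
position 1: 101 → 0  (bit 5 = 0)
position 3: 100 → 1  (bit 4 = 1)
position 9: 011 → 0  (bit 3 = 0)
position 0: 010 → 1  (bit 2 = 1)
position 4: 001 → 0  (bit 1 = 0)
position 7: 000 → 0  (bit 0 = 0)
bits b7..b0 = 00010100 = 20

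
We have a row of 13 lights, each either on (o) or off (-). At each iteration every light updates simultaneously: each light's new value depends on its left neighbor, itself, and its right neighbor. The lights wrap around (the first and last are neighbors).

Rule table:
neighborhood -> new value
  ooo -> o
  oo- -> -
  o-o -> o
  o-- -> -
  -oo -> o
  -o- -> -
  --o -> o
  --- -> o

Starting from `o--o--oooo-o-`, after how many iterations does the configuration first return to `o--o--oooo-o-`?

--o--oooo-o-o
-o--oooo-o-o-
o--oooo-o-o--
--oooo-o-o--o
-oooo-o-o--o-
oooo-o-o--o--
ooo-o-o--o--o
oo-o-o--o--oo
o-o-o--o--ooo
-o-o--o--oooo
o-o--o--oooo-
-o--o--oooo-o
o--o--oooo-o-

13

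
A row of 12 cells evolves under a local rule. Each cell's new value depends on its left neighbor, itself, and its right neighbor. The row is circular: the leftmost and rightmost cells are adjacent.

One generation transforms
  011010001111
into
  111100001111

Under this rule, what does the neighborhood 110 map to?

1

At position 2 the neighborhood is 110; the next row has 1 there.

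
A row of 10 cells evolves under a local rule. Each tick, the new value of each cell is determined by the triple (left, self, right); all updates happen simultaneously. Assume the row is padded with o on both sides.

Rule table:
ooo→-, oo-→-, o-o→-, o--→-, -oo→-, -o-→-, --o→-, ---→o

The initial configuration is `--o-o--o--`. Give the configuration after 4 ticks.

-oooooooo-

----------
-oooooooo-
----------  (repeats tick 1; period 2)
tick 4: -oooooooo-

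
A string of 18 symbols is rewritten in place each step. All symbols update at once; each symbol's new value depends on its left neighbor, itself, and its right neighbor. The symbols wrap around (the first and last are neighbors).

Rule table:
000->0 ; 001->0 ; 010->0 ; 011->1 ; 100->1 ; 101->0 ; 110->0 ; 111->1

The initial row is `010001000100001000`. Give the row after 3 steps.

000010001000100001

001000100010000100
000100010001000010
000010001000100001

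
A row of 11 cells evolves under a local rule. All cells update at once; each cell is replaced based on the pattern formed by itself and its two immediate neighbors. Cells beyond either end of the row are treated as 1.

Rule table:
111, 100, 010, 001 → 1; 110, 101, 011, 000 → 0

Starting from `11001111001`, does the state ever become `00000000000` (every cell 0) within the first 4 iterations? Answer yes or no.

10110110110
00000000000
all cells are 0 at iteration 2

yes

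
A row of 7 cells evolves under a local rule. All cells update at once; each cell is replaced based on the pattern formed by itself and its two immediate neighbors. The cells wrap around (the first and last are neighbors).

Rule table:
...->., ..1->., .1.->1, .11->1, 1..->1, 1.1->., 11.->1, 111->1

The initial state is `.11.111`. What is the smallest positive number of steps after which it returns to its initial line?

1

.11.111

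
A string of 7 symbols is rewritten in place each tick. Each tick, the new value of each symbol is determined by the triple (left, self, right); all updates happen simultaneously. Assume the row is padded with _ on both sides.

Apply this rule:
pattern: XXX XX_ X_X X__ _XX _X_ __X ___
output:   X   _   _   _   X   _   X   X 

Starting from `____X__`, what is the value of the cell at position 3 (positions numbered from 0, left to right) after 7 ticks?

X

XXXX__X
XXX__X_
XX__X__
X__X__X
__X__X_
XX__X__  (repeats tick 3; period 3)
tick 7: X__X__X
position 3 holds X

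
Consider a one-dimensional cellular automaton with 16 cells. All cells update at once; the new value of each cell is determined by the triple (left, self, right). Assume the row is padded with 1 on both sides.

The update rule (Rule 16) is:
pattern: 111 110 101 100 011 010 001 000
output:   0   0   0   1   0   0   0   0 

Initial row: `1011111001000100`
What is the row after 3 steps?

0100000001001000

step 1: 0000000100100010
step 2: 1000000010010000
step 3: 0100000001001000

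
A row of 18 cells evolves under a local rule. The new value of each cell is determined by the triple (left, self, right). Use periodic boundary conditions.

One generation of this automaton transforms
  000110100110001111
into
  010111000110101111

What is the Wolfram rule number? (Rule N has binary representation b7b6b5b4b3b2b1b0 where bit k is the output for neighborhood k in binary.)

position 15: 111 → 1  (bit 7 = 1)
position 4: 110 → 1  (bit 6 = 1)
position 5: 101 → 1  (bit 5 = 1)
position 0: 100 → 0  (bit 4 = 0)
position 3: 011 → 1  (bit 3 = 1)
position 6: 010 → 0  (bit 2 = 0)
position 2: 001 → 0  (bit 1 = 0)
position 1: 000 → 1  (bit 0 = 1)
bits b7..b0 = 11101001 = 233

233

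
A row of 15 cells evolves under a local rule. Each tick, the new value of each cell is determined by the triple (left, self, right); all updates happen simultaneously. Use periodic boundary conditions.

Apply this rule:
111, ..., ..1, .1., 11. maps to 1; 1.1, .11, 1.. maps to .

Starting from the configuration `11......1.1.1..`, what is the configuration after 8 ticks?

.1.1.1..1.1.1.1

.1.111111.1.1.1
.1..11111.1.1.1
.1.1.1111.1.1.1
.1.1..111.1.1.1
.1.1.1.11.1.1.1
.1.1.1..1.1.1.1
.1.1.1.11.1.1.1  (repeats tick 5; period 2)
tick 8: .1.1.1..1.1.1.1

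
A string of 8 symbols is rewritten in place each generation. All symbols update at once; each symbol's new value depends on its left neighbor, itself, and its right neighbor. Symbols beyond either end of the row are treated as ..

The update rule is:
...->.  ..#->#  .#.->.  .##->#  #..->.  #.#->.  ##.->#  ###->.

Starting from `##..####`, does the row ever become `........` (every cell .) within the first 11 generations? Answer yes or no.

##.##..#
##.##.#.
##.##...
##.##...  (fixed point — unchanged through generation 11)
generation 11 is ##.##..., still not uniform .

no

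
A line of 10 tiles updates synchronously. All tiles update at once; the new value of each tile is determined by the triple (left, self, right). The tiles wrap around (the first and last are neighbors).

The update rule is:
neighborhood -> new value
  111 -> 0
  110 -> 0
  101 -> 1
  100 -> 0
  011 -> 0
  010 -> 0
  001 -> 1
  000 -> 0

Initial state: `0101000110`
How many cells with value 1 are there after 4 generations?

3

generation 1: 1010001000
generation 2: 0100010001
generation 3: 1000100010
generation 4: 0001000101
count of 1: 3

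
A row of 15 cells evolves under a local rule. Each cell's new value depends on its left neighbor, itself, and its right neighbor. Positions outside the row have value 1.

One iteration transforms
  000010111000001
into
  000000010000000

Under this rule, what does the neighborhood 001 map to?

At position 3 the neighborhood is 001; the next row has 0 there.

0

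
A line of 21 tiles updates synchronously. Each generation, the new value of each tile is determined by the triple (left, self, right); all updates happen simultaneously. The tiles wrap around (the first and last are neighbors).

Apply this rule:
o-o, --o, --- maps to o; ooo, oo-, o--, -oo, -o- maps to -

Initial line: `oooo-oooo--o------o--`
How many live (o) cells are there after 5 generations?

----o-----o--ooooo--o
-ooo--oooo--o------o-
o----o-----o--ooooo--
--ooo--oooo--o------o
-o----o-----o--ooooo-
count of o: 8

8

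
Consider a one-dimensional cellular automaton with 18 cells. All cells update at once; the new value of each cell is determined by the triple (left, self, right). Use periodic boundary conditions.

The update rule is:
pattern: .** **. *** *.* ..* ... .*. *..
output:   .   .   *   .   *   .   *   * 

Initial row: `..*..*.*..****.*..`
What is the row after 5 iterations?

**...****..***.***

iteration 1: .*****.***.**..**.
iteration 2: *.***...*....**..*
iteration 3: ...*.*.***..*..**.
iteration 4: ..**.*..*.*****..*
iteration 5: **...****..***.***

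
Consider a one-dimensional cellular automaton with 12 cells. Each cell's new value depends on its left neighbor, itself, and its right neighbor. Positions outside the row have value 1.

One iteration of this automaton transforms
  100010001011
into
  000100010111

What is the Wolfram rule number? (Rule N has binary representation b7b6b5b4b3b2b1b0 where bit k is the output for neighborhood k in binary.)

position 11: 111 → 1  (bit 7 = 1)
position 0: 110 → 0  (bit 6 = 0)
position 9: 101 → 1  (bit 5 = 1)
position 1: 100 → 0  (bit 4 = 0)
position 10: 011 → 1  (bit 3 = 1)
position 4: 010 → 0  (bit 2 = 0)
position 3: 001 → 1  (bit 1 = 1)
position 2: 000 → 0  (bit 0 = 0)
bits b7..b0 = 10101010 = 170

170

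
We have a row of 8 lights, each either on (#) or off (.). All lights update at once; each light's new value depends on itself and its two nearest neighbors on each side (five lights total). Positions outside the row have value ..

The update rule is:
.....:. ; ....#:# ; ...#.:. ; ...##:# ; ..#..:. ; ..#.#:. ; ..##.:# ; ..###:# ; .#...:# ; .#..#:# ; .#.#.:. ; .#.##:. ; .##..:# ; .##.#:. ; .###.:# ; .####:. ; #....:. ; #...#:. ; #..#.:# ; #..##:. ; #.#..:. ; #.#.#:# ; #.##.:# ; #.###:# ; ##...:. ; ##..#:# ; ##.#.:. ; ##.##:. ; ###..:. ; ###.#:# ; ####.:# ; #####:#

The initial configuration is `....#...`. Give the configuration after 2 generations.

#..##.#.

..#..#..
#..##.#.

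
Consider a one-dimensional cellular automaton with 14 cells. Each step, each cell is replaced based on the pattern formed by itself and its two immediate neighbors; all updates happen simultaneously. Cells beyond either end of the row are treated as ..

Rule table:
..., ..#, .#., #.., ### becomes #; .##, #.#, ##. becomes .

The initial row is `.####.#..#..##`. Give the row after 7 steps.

.###.#########

#.##..######..
#...##.####.##
####....##....
.##.####..####
#....##.##.##.
#####........#
.###.#########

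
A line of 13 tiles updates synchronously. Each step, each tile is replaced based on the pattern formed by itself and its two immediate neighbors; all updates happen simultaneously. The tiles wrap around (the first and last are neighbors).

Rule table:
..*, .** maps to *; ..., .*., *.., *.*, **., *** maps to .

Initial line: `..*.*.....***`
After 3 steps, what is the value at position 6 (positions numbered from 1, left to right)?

.*.......**..
*.......**...
.......**...*
position 6 holds .

.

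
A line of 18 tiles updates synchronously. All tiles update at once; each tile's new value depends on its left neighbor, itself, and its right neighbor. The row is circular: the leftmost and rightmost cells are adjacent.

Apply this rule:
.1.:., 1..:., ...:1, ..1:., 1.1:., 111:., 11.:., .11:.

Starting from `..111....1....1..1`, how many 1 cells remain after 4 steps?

10

step 1: ......11...11.....
step 2: 11111....1....1111
step 3: ......11...11.....  (repeats step 1; period 2)
step 4: 11111....1....1111
count of 1: 10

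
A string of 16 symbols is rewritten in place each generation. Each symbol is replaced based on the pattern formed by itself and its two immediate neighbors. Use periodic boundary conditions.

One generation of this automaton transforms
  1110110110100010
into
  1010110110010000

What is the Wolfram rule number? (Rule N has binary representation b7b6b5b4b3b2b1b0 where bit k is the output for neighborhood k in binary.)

88

position 1: 111 → 0  (bit 7 = 0)
position 2: 110 → 1  (bit 6 = 1)
position 3: 101 → 0  (bit 5 = 0)
position 11: 100 → 1  (bit 4 = 1)
position 0: 011 → 1  (bit 3 = 1)
position 10: 010 → 0  (bit 2 = 0)
position 13: 001 → 0  (bit 1 = 0)
position 12: 000 → 0  (bit 0 = 0)
bits b7..b0 = 01011000 = 88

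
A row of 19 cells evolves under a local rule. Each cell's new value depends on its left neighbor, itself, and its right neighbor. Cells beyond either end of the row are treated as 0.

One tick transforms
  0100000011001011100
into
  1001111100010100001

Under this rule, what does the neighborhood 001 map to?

1

At position 0 the neighborhood is 001; the next row has 1 there.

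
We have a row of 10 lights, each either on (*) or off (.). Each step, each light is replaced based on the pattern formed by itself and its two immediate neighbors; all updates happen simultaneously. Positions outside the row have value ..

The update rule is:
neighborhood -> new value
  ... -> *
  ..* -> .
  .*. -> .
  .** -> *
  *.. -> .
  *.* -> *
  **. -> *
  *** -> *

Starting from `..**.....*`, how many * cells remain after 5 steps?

step 1: *.**.***..
step 2: .*******.*
step 3: .********.
step 4: .********.  (fixed point — unchanged through step 5)
count of *: 8

8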